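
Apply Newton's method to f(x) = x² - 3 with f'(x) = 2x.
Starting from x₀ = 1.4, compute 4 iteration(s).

f(x) = x² - 3
f'(x) = 2x
x₀ = 1.4

Newton-Raphson formula: x_{n+1} = x_n - f(x_n)/f'(x_n)

Iteration 1:
  f(1.400000) = -1.040000
  f'(1.400000) = 2.800000
  x_1 = 1.400000 - (-1.040000)/2.800000 = 1.771429
Iteration 2:
  f(1.771429) = 0.137959
  f'(1.771429) = 3.542857
  x_2 = 1.771429 - 0.137959/3.542857 = 1.732488
Iteration 3:
  f(1.732488) = 0.001516
  f'(1.732488) = 3.464977
  x_3 = 1.732488 - 0.001516/3.464977 = 1.732051
Iteration 4:
  f(1.732051) = 0.000000
  f'(1.732051) = 3.464102
  x_4 = 1.732051 - 0.000000/3.464102 = 1.732051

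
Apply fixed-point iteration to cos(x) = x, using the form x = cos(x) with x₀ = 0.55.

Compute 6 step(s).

Equation: cos(x) = x
Fixed-point form: x = cos(x)
x₀ = 0.55

x_1 = g(0.550000) = 0.852525
x_2 = g(0.852525) = 0.658084
x_3 = g(0.658084) = 0.791165
x_4 = g(0.791165) = 0.703017
x_5 = g(0.703017) = 0.762895
x_6 = g(0.762895) = 0.722839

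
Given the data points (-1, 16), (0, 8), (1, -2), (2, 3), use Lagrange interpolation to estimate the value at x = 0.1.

Lagrange interpolation formula:
P(x) = Σ yᵢ × Lᵢ(x)
where Lᵢ(x) = Π_{j≠i} (x - xⱼ)/(xᵢ - xⱼ)

L_0(0.1) = (0.1 - 0)/(-1 - 0) × (0.1 - 1)/(-1 - 1) × (0.1 - 2)/(-1 - 2) = -0.028500
L_1(0.1) = (0.1 - (-1))/(0 - (-1)) × (0.1 - 1)/(0 - 1) × (0.1 - 2)/(0 - 2) = 0.940500
L_2(0.1) = (0.1 - (-1))/(1 - (-1)) × (0.1 - 0)/(1 - 0) × (0.1 - 2)/(1 - 2) = 0.104500
L_3(0.1) = (0.1 - (-1))/(2 - (-1)) × (0.1 - 0)/(2 - 0) × (0.1 - 1)/(2 - 1) = -0.016500

P(0.1) = 16×L_0(0.1) + 8×L_1(0.1) + (-2)×L_2(0.1) + 3×L_3(0.1)
P(0.1) = 6.809500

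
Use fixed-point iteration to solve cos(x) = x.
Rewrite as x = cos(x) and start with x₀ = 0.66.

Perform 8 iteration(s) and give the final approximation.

Equation: cos(x) = x
Fixed-point form: x = cos(x)
x₀ = 0.66

x_1 = g(0.660000) = 0.789992
x_2 = g(0.789992) = 0.703851
x_3 = g(0.703851) = 0.762356
x_4 = g(0.762356) = 0.723211
x_5 = g(0.723211) = 0.749685
x_6 = g(0.749685) = 0.731904
x_7 = g(0.731904) = 0.743903
x_8 = g(0.743903) = 0.735831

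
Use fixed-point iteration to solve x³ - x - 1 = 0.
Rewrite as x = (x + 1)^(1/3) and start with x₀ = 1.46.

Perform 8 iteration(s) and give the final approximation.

Equation: x³ - x - 1 = 0
Fixed-point form: x = (x + 1)^(1/3)
x₀ = 1.46

x_1 = g(1.460000) = 1.349931
x_2 = g(1.349931) = 1.329490
x_3 = g(1.329490) = 1.325624
x_4 = g(1.325624) = 1.324890
x_5 = g(1.324890) = 1.324751
x_6 = g(1.324751) = 1.324724
x_7 = g(1.324724) = 1.324719
x_8 = g(1.324719) = 1.324718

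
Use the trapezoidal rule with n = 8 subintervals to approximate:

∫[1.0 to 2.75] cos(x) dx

f(x) = cos(x)
a = 1.0, b = 2.75, n = 8
h = (b - a)/n = 0.218750

Trapezoidal rule: (h/2)[f(x₀) + 2f(x₁) + 2f(x₂) + ... + f(xₙ)]

x_0 = 1.0000, f(x_0) = 0.540302, coefficient = 1
x_1 = 1.2188, f(x_1) = 0.344819, coefficient = 2
x_2 = 1.4375, f(x_2) = 0.132902, coefficient = 2
x_3 = 1.6562, f(x_3) = -0.085350, coefficient = 2
x_4 = 1.8750, f(x_4) = -0.299534, coefficient = 2
x_5 = 2.0938, f(x_5) = -0.499441, coefficient = 2
x_6 = 2.3125, f(x_6) = -0.675545, coefficient = 2
x_7 = 2.5312, f(x_7) = -0.819452, coefficient = 2
x_8 = 2.7500, f(x_8) = -0.924302, coefficient = 1

I ≈ (0.218750/2) × -4.187200 = -0.457975
Exact value: -0.459810
Error: 0.001835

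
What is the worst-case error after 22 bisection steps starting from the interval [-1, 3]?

Bisection error bound: |error| ≤ (b-a)/2^n
|error| ≤ (3 - (-1))/2^22 = 4/2^22
|error| ≤ 0.0000009537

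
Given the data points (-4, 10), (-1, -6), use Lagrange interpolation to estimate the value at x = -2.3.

Lagrange interpolation formula:
P(x) = Σ yᵢ × Lᵢ(x)
where Lᵢ(x) = Π_{j≠i} (x - xⱼ)/(xᵢ - xⱼ)

L_0(-2.3) = (-2.3 - (-1))/(-4 - (-1)) = 0.433333
L_1(-2.3) = (-2.3 - (-4))/(-1 - (-4)) = 0.566667

P(-2.3) = 10×L_0(-2.3) + (-6)×L_1(-2.3)
P(-2.3) = 0.933333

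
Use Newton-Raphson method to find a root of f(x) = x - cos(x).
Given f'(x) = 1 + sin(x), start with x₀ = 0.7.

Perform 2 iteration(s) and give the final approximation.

f(x) = x - cos(x)
f'(x) = 1 + sin(x)
x₀ = 0.7

Newton-Raphson formula: x_{n+1} = x_n - f(x_n)/f'(x_n)

Iteration 1:
  f(0.700000) = -0.064842
  f'(0.700000) = 1.644218
  x_1 = 0.700000 - (-0.064842)/1.644218 = 0.739436
Iteration 2:
  f(0.739436) = 0.000588
  f'(0.739436) = 1.673872
  x_2 = 0.739436 - 0.000588/1.673872 = 0.739085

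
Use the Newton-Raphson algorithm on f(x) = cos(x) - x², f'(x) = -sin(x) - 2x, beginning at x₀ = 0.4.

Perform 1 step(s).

f(x) = cos(x) - x²
f'(x) = -sin(x) - 2x
x₀ = 0.4

Newton-Raphson formula: x_{n+1} = x_n - f(x_n)/f'(x_n)

Iteration 1:
  f(0.400000) = 0.761061
  f'(0.400000) = -1.189418
  x_1 = 0.400000 - 0.761061/(-1.189418) = 1.039860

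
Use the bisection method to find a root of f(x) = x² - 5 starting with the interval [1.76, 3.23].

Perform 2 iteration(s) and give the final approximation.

f(x) = x² - 5
Initial interval: [1.76, 3.23]

Iteration 1:
  c_1 = (1.760000 + 3.230000)/2 = 2.495000
  f(c_1) = f(2.495000) = 1.225025
  f(a) × f(c) < 0, new interval: [1.760000, 2.495000]
Iteration 2:
  c_2 = (1.760000 + 2.495000)/2 = 2.127500
  f(c_2) = f(2.127500) = -0.473744
  f(a) × f(c) ≥ 0, new interval: [2.127500, 2.495000]

After 2 iteration(s), the approximation is c_2 = 2.127500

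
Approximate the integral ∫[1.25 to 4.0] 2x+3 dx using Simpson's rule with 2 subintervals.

f(x) = 2x+3
a = 1.25, b = 4.0, n = 2
h = (b - a)/n = 1.375000

Simpson's rule: (h/3)[f(x₀) + 4f(x₁) + 2f(x₂) + ... + f(xₙ)]

x_0 = 1.2500, f(x_0) = 5.500000, coefficient = 1
x_1 = 2.6250, f(x_1) = 8.250000, coefficient = 4
x_2 = 4.0000, f(x_2) = 11.000000, coefficient = 1

I ≈ (1.375000/3) × 49.500000 = 22.687500
Exact value: 22.687500
Error: 0.000000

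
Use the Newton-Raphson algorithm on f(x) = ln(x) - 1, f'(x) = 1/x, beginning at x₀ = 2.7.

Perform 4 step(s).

f(x) = ln(x) - 1
f'(x) = 1/x
x₀ = 2.7

Newton-Raphson formula: x_{n+1} = x_n - f(x_n)/f'(x_n)

Iteration 1:
  f(2.700000) = -0.006748
  f'(2.700000) = 0.370370
  x_1 = 2.700000 - (-0.006748)/0.370370 = 2.718220
Iteration 2:
  f(2.718220) = -0.000023
  f'(2.718220) = 0.367888
  x_2 = 2.718220 - (-0.000023)/0.367888 = 2.718282
Iteration 3:
  f(2.718282) = 0.000000
  f'(2.718282) = 0.367879
  x_3 = 2.718282 - 0.000000/0.367879 = 2.718282
Iteration 4:
  f(2.718282) = 0.000000
  f'(2.718282) = 0.367879
  x_4 = 2.718282 - 0.000000/0.367879 = 2.718282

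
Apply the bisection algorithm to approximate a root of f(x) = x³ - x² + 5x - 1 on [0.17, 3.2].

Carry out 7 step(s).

f(x) = x³ - x² + 5x - 1
Initial interval: [0.17, 3.2]

Iteration 1:
  c_1 = (0.170000 + 3.200000)/2 = 1.685000
  f(c_1) = f(1.685000) = 9.369869
  f(a) × f(c) < 0, new interval: [0.170000, 1.685000]
Iteration 2:
  c_2 = (0.170000 + 1.685000)/2 = 0.927500
  f(c_2) = f(0.927500) = 3.575131
  f(a) × f(c) < 0, new interval: [0.170000, 0.927500]
Iteration 3:
  c_3 = (0.170000 + 0.927500)/2 = 0.548750
  f(c_3) = f(0.548750) = 1.607867
  f(a) × f(c) < 0, new interval: [0.170000, 0.548750]
Iteration 4:
  c_4 = (0.170000 + 0.548750)/2 = 0.359375
  f(c_4) = f(0.359375) = 0.714138
  f(a) × f(c) < 0, new interval: [0.170000, 0.359375]
Iteration 5:
  c_5 = (0.170000 + 0.359375)/2 = 0.264688
  f(c_5) = f(0.264688) = 0.271922
  f(a) × f(c) < 0, new interval: [0.170000, 0.264688]
Iteration 6:
  c_6 = (0.170000 + 0.264688)/2 = 0.217344
  f(c_6) = f(0.217344) = 0.049747
  f(a) × f(c) < 0, new interval: [0.170000, 0.217344]
Iteration 7:
  c_7 = (0.170000 + 0.217344)/2 = 0.193672
  f(c_7) = f(0.193672) = -0.061885
  f(a) × f(c) ≥ 0, new interval: [0.193672, 0.217344]

After 7 iteration(s), the approximation is c_7 = 0.193672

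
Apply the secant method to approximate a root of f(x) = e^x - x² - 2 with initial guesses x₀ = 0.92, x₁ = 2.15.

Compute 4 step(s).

f(x) = e^x - x² - 2
x₀ = 0.92, x₁ = 2.15

Secant formula: x_{n+1} = x_n - f(x_n)(x_n - x_{n-1})/(f(x_n) - f(x_{n-1}))

Iteration 1:
  f(0.920000) = -0.337110
  f(2.150000) = 1.962358
  x_2 = 2.150000 - 1.962358×(2.150000 - 0.920000)/(1.962358 - (-0.337110))
       = 1.100322
Iteration 2:
  f(2.150000) = 1.962358
  f(1.100322) = -0.205575
  x_3 = 1.100322 - (-0.205575)×(1.100322 - 2.150000)/(-0.205575 - 1.962358)
       = 1.199858
Iteration 3:
  f(1.100322) = -0.205575
  f(1.199858) = -0.120014
  x_4 = 1.199858 - (-0.120014)×(1.199858 - 1.100322)/(-0.120014 - (-0.205575))
       = 1.339474
Iteration 4:
  f(1.199858) = -0.120014
  f(1.339474) = 0.022844
  x_5 = 1.339474 - 0.022844×(1.339474 - 1.199858)/(0.022844 - (-0.120014))
       = 1.317148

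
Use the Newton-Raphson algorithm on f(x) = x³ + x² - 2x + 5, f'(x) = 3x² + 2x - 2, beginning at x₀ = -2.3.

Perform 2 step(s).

f(x) = x³ + x² - 2x + 5
f'(x) = 3x² + 2x - 2
x₀ = -2.3

Newton-Raphson formula: x_{n+1} = x_n - f(x_n)/f'(x_n)

Iteration 1:
  f(-2.300000) = 2.723000
  f'(-2.300000) = 9.270000
  x_1 = -2.300000 - 2.723000/9.270000 = -2.593743
Iteration 2:
  f(-2.593743) = -0.534428
  f'(-2.593743) = 12.995026
  x_2 = -2.593743 - (-0.534428)/12.995026 = -2.552618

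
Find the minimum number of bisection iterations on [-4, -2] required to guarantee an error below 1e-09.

We need (b-a)/2^n ≤ 1e-09
(-2 - (-4))/2^n ≤ 1e-09
2/2^n ≤ 1e-09
2^n ≥ 2000000000
n ≥ log₂(2000000000) = 30.90
n ≥ 31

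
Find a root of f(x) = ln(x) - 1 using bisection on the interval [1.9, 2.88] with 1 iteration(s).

f(x) = ln(x) - 1
Initial interval: [1.9, 2.88]

Iteration 1:
  c_1 = (1.900000 + 2.880000)/2 = 2.390000
  f(c_1) = f(2.390000) = -0.128707
  f(a) × f(c) ≥ 0, new interval: [2.390000, 2.880000]

After 1 iteration(s), the approximation is c_1 = 2.390000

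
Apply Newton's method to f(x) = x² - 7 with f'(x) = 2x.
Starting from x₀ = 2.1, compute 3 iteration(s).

f(x) = x² - 7
f'(x) = 2x
x₀ = 2.1

Newton-Raphson formula: x_{n+1} = x_n - f(x_n)/f'(x_n)

Iteration 1:
  f(2.100000) = -2.590000
  f'(2.100000) = 4.200000
  x_1 = 2.100000 - (-2.590000)/4.200000 = 2.716667
Iteration 2:
  f(2.716667) = 0.380278
  f'(2.716667) = 5.433333
  x_2 = 2.716667 - 0.380278/5.433333 = 2.646677
Iteration 3:
  f(2.646677) = 0.004899
  f'(2.646677) = 5.293354
  x_3 = 2.646677 - 0.004899/5.293354 = 2.645751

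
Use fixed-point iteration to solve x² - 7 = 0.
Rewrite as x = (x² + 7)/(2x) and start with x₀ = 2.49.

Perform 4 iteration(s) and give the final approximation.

Equation: x² - 7 = 0
Fixed-point form: x = (x² + 7)/(2x)
x₀ = 2.49

x_1 = g(2.490000) = 2.650622
x_2 = g(2.650622) = 2.645756
x_3 = g(2.645756) = 2.645751
x_4 = g(2.645751) = 2.645751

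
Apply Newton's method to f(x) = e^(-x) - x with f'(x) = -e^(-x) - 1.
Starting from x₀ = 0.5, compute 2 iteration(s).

f(x) = e^(-x) - x
f'(x) = -e^(-x) - 1
x₀ = 0.5

Newton-Raphson formula: x_{n+1} = x_n - f(x_n)/f'(x_n)

Iteration 1:
  f(0.500000) = 0.106531
  f'(0.500000) = -1.606531
  x_1 = 0.500000 - 0.106531/(-1.606531) = 0.566311
Iteration 2:
  f(0.566311) = 0.001305
  f'(0.566311) = -1.567616
  x_2 = 0.566311 - 0.001305/(-1.567616) = 0.567143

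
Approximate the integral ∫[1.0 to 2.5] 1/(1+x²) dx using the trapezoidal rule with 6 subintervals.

f(x) = 1/(1+x²)
a = 1.0, b = 2.5, n = 6
h = (b - a)/n = 0.250000

Trapezoidal rule: (h/2)[f(x₀) + 2f(x₁) + 2f(x₂) + ... + f(xₙ)]

x_0 = 1.0000, f(x_0) = 0.500000, coefficient = 1
x_1 = 1.2500, f(x_1) = 0.390244, coefficient = 2
x_2 = 1.5000, f(x_2) = 0.307692, coefficient = 2
x_3 = 1.7500, f(x_3) = 0.246154, coefficient = 2
x_4 = 2.0000, f(x_4) = 0.200000, coefficient = 2
x_5 = 2.2500, f(x_5) = 0.164948, coefficient = 2
x_6 = 2.5000, f(x_6) = 0.137931, coefficient = 1

I ≈ (0.250000/2) × 3.256008 = 0.407001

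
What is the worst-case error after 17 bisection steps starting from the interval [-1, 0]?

Bisection error bound: |error| ≤ (b-a)/2^n
|error| ≤ (0 - (-1))/2^17 = 1/2^17
|error| ≤ 0.0000076294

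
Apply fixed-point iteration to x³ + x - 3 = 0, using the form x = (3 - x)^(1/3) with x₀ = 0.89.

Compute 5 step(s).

Equation: x³ + x - 3 = 0
Fixed-point form: x = (3 - x)^(1/3)
x₀ = 0.89

x_1 = g(0.890000) = 1.282609
x_2 = g(1.282609) = 1.197539
x_3 = g(1.197539) = 1.216994
x_4 = g(1.216994) = 1.212600
x_5 = g(1.212600) = 1.213595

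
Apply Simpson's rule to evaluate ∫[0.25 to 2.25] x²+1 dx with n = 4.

f(x) = x²+1
a = 0.25, b = 2.25, n = 4
h = (b - a)/n = 0.500000

Simpson's rule: (h/3)[f(x₀) + 4f(x₁) + 2f(x₂) + ... + f(xₙ)]

x_0 = 0.2500, f(x_0) = 1.062500, coefficient = 1
x_1 = 0.7500, f(x_1) = 1.562500, coefficient = 4
x_2 = 1.2500, f(x_2) = 2.562500, coefficient = 2
x_3 = 1.7500, f(x_3) = 4.062500, coefficient = 4
x_4 = 2.2500, f(x_4) = 6.062500, coefficient = 1

I ≈ (0.500000/3) × 34.750000 = 5.791667
Exact value: 5.791667
Error: 0.000000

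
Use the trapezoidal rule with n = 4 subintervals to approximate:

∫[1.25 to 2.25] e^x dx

f(x) = e^x
a = 1.25, b = 2.25, n = 4
h = (b - a)/n = 0.250000

Trapezoidal rule: (h/2)[f(x₀) + 2f(x₁) + 2f(x₂) + ... + f(xₙ)]

x_0 = 1.2500, f(x_0) = 3.490343, coefficient = 1
x_1 = 1.5000, f(x_1) = 4.481689, coefficient = 2
x_2 = 1.7500, f(x_2) = 5.754603, coefficient = 2
x_3 = 2.0000, f(x_3) = 7.389056, coefficient = 2
x_4 = 2.2500, f(x_4) = 9.487736, coefficient = 1

I ≈ (0.250000/2) × 48.228774 = 6.028597
Exact value: 5.997393
Error: 0.031204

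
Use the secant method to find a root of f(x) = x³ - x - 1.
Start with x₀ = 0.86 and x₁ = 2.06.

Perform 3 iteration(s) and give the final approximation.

f(x) = x³ - x - 1
x₀ = 0.86, x₁ = 2.06

Secant formula: x_{n+1} = x_n - f(x_n)(x_n - x_{n-1})/(f(x_n) - f(x_{n-1}))

Iteration 1:
  f(0.860000) = -1.223944
  f(2.060000) = 5.681816
  x_2 = 2.060000 - 5.681816×(2.060000 - 0.860000)/(5.681816 - (-1.223944))
       = 1.072682
Iteration 2:
  f(2.060000) = 5.681816
  f(1.072682) = -0.838403
  x_3 = 1.072682 - (-0.838403)×(1.072682 - 2.060000)/(-0.838403 - 5.681816)
       = 1.199637
Iteration 3:
  f(1.072682) = -0.838403
  f(1.199637) = -0.473206
  x_4 = 1.199637 - (-0.473206)×(1.199637 - 1.072682)/(-0.473206 - (-0.838403))
       = 1.364138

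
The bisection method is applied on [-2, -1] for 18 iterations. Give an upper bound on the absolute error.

Bisection error bound: |error| ≤ (b-a)/2^n
|error| ≤ (-1 - (-2))/2^18 = 1/2^18
|error| ≤ 0.0000038147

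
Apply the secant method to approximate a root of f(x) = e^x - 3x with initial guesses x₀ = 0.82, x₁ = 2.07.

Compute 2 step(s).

f(x) = e^x - 3x
x₀ = 0.82, x₁ = 2.07

Secant formula: x_{n+1} = x_n - f(x_n)(x_n - x_{n-1})/(f(x_n) - f(x_{n-1}))

Iteration 1:
  f(0.820000) = -0.189500
  f(2.070000) = 1.714823
  x_2 = 2.070000 - 1.714823×(2.070000 - 0.820000)/(1.714823 - (-0.189500))
       = 0.944388
Iteration 2:
  f(2.070000) = 1.714823
  f(0.944388) = -0.261925
  x_3 = 0.944388 - (-0.261925)×(0.944388 - 2.070000)/(-0.261925 - 1.714823)
       = 1.093535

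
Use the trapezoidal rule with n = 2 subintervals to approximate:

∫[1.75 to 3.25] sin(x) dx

f(x) = sin(x)
a = 1.75, b = 3.25, n = 2
h = (b - a)/n = 0.750000

Trapezoidal rule: (h/2)[f(x₀) + 2f(x₁) + 2f(x₂) + ... + f(xₙ)]

x_0 = 1.7500, f(x_0) = 0.983986, coefficient = 1
x_1 = 2.5000, f(x_1) = 0.598472, coefficient = 2
x_2 = 3.2500, f(x_2) = -0.108195, coefficient = 1

I ≈ (0.750000/2) × 2.072735 = 0.777276
Exact value: 0.815884
Error: 0.038608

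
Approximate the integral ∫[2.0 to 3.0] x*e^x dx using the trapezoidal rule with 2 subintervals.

f(x) = x*e^x
a = 2.0, b = 3.0, n = 2
h = (b - a)/n = 0.500000

Trapezoidal rule: (h/2)[f(x₀) + 2f(x₁) + 2f(x₂) + ... + f(xₙ)]

x_0 = 2.0000, f(x_0) = 14.778112, coefficient = 1
x_1 = 2.5000, f(x_1) = 30.456235, coefficient = 2
x_2 = 3.0000, f(x_2) = 60.256611, coefficient = 1

I ≈ (0.500000/2) × 135.947193 = 33.986798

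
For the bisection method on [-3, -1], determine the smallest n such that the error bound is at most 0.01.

We need (b-a)/2^n ≤ 0.01
(-1 - (-3))/2^n ≤ 0.01
2/2^n ≤ 0.01
2^n ≥ 200
n ≥ log₂(200) = 7.64
n ≥ 8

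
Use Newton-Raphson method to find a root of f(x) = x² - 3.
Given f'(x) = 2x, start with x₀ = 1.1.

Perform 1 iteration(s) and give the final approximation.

f(x) = x² - 3
f'(x) = 2x
x₀ = 1.1

Newton-Raphson formula: x_{n+1} = x_n - f(x_n)/f'(x_n)

Iteration 1:
  f(1.100000) = -1.790000
  f'(1.100000) = 2.200000
  x_1 = 1.100000 - (-1.790000)/2.200000 = 1.913636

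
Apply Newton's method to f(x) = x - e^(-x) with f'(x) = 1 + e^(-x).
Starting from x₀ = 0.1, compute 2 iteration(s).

f(x) = x - e^(-x)
f'(x) = 1 + e^(-x)
x₀ = 0.1

Newton-Raphson formula: x_{n+1} = x_n - f(x_n)/f'(x_n)

Iteration 1:
  f(0.100000) = -0.804837
  f'(0.100000) = 1.904837
  x_1 = 0.100000 - (-0.804837)/1.904837 = 0.522523
Iteration 2:
  f(0.522523) = -0.070500
  f'(0.522523) = 1.593023
  x_2 = 0.522523 - (-0.070500)/1.593023 = 0.566778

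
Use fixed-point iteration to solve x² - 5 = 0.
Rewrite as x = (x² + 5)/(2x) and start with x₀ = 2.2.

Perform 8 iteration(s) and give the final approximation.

Equation: x² - 5 = 0
Fixed-point form: x = (x² + 5)/(2x)
x₀ = 2.2

x_1 = g(2.200000) = 2.236364
x_2 = g(2.236364) = 2.236068
x_3 = g(2.236068) = 2.236068
x_4 = g(2.236068) = 2.236068
x_5 = g(2.236068) = 2.236068
x_6 = g(2.236068) = 2.236068
x_7 = g(2.236068) = 2.236068
x_8 = g(2.236068) = 2.236068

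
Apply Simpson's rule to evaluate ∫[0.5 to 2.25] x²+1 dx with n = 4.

f(x) = x²+1
a = 0.5, b = 2.25, n = 4
h = (b - a)/n = 0.437500

Simpson's rule: (h/3)[f(x₀) + 4f(x₁) + 2f(x₂) + ... + f(xₙ)]

x_0 = 0.5000, f(x_0) = 1.250000, coefficient = 1
x_1 = 0.9375, f(x_1) = 1.878906, coefficient = 4
x_2 = 1.3750, f(x_2) = 2.890625, coefficient = 2
x_3 = 1.8125, f(x_3) = 4.285156, coefficient = 4
x_4 = 2.2500, f(x_4) = 6.062500, coefficient = 1

I ≈ (0.437500/3) × 37.750000 = 5.505208
Exact value: 5.505208
Error: 0.000000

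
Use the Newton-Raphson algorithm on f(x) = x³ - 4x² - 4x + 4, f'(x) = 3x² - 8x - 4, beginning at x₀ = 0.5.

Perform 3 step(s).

f(x) = x³ - 4x² - 4x + 4
f'(x) = 3x² - 8x - 4
x₀ = 0.5

Newton-Raphson formula: x_{n+1} = x_n - f(x_n)/f'(x_n)

Iteration 1:
  f(0.500000) = 1.125000
  f'(0.500000) = -7.250000
  x_1 = 0.500000 - 1.125000/(-7.250000) = 0.655172
Iteration 2:
  f(0.655172) = -0.056460
  f'(0.655172) = -7.953627
  x_2 = 0.655172 - (-0.056460)/(-7.953627) = 0.648074
Iteration 3:
  f(0.648074) = -0.000103
  f'(0.648074) = -7.924591
  x_3 = 0.648074 - (-0.000103)/(-7.924591) = 0.648061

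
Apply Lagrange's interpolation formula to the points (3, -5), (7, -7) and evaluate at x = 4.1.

Lagrange interpolation formula:
P(x) = Σ yᵢ × Lᵢ(x)
where Lᵢ(x) = Π_{j≠i} (x - xⱼ)/(xᵢ - xⱼ)

L_0(4.1) = (4.1 - 7)/(3 - 7) = 0.725000
L_1(4.1) = (4.1 - 3)/(7 - 3) = 0.275000

P(4.1) = (-5)×L_0(4.1) + (-7)×L_1(4.1)
P(4.1) = -5.550000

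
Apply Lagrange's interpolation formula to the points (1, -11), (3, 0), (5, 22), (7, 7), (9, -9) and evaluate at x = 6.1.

Lagrange interpolation formula:
P(x) = Σ yᵢ × Lᵢ(x)
where Lᵢ(x) = Π_{j≠i} (x - xⱼ)/(xᵢ - xⱼ)

L_0(6.1) = (6.1 - 3)/(1 - 3) × (6.1 - 5)/(1 - 5) × (6.1 - 7)/(1 - 7) × (6.1 - 9)/(1 - 9) = 0.023177
L_1(6.1) = (6.1 - 1)/(3 - 1) × (6.1 - 5)/(3 - 5) × (6.1 - 7)/(3 - 7) × (6.1 - 9)/(3 - 9) = -0.152522
L_2(6.1) = (6.1 - 1)/(5 - 1) × (6.1 - 3)/(5 - 3) × (6.1 - 7)/(5 - 7) × (6.1 - 9)/(5 - 9) = 0.644752
L_3(6.1) = (6.1 - 1)/(7 - 1) × (6.1 - 3)/(7 - 3) × (6.1 - 5)/(7 - 5) × (6.1 - 9)/(7 - 9) = 0.525353
L_4(6.1) = (6.1 - 1)/(9 - 1) × (6.1 - 3)/(9 - 3) × (6.1 - 5)/(9 - 5) × (6.1 - 7)/(9 - 7) = -0.040760

P(6.1) = (-11)×L_0(6.1) + 0×L_1(6.1) + 22×L_2(6.1) + 7×L_3(6.1) + (-9)×L_4(6.1)
P(6.1) = 17.973897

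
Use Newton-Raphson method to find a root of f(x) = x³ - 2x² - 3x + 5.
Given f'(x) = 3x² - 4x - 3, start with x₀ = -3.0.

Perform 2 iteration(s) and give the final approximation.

f(x) = x³ - 2x² - 3x + 5
f'(x) = 3x² - 4x - 3
x₀ = -3.0

Newton-Raphson formula: x_{n+1} = x_n - f(x_n)/f'(x_n)

Iteration 1:
  f(-3.000000) = -31.000000
  f'(-3.000000) = 36.000000
  x_1 = -3.000000 - (-31.000000)/36.000000 = -2.138889
Iteration 2:
  f(-2.138889) = -7.518111
  f'(-2.138889) = 19.280093
  x_2 = -2.138889 - (-7.518111)/19.280093 = -1.748947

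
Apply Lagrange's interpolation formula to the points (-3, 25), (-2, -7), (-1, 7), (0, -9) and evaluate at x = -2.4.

Lagrange interpolation formula:
P(x) = Σ yᵢ × Lᵢ(x)
where Lᵢ(x) = Π_{j≠i} (x - xⱼ)/(xᵢ - xⱼ)

L_0(-2.4) = (-2.4 - (-2))/(-3 - (-2)) × (-2.4 - (-1))/(-3 - (-1)) × (-2.4 - 0)/(-3 - 0) = 0.224000
L_1(-2.4) = (-2.4 - (-3))/(-2 - (-3)) × (-2.4 - (-1))/(-2 - (-1)) × (-2.4 - 0)/(-2 - 0) = 1.008000
L_2(-2.4) = (-2.4 - (-3))/(-1 - (-3)) × (-2.4 - (-2))/(-1 - (-2)) × (-2.4 - 0)/(-1 - 0) = -0.288000
L_3(-2.4) = (-2.4 - (-3))/(0 - (-3)) × (-2.4 - (-2))/(0 - (-2)) × (-2.4 - (-1))/(0 - (-1)) = 0.056000

P(-2.4) = 25×L_0(-2.4) + (-7)×L_1(-2.4) + 7×L_2(-2.4) + (-9)×L_3(-2.4)
P(-2.4) = -3.976000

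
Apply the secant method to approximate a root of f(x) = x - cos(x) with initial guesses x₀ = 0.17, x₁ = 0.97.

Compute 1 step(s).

f(x) = x - cos(x)
x₀ = 0.17, x₁ = 0.97

Secant formula: x_{n+1} = x_n - f(x_n)(x_n - x_{n-1})/(f(x_n) - f(x_{n-1}))

Iteration 1:
  f(0.170000) = -0.815585
  f(0.970000) = 0.404700
  x_2 = 0.970000 - 0.404700×(0.970000 - 0.170000)/(0.404700 - (-0.815585))
       = 0.704685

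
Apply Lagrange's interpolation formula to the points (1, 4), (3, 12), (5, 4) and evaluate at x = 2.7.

Lagrange interpolation formula:
P(x) = Σ yᵢ × Lᵢ(x)
where Lᵢ(x) = Π_{j≠i} (x - xⱼ)/(xᵢ - xⱼ)

L_0(2.7) = (2.7 - 3)/(1 - 3) × (2.7 - 5)/(1 - 5) = 0.086250
L_1(2.7) = (2.7 - 1)/(3 - 1) × (2.7 - 5)/(3 - 5) = 0.977500
L_2(2.7) = (2.7 - 1)/(5 - 1) × (2.7 - 3)/(5 - 3) = -0.063750

P(2.7) = 4×L_0(2.7) + 12×L_1(2.7) + 4×L_2(2.7)
P(2.7) = 11.820000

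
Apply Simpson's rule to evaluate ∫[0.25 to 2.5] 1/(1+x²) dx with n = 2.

f(x) = 1/(1+x²)
a = 0.25, b = 2.5, n = 2
h = (b - a)/n = 1.125000

Simpson's rule: (h/3)[f(x₀) + 4f(x₁) + 2f(x₂) + ... + f(xₙ)]

x_0 = 0.2500, f(x_0) = 0.941176, coefficient = 1
x_1 = 1.3750, f(x_1) = 0.345946, coefficient = 4
x_2 = 2.5000, f(x_2) = 0.137931, coefficient = 1

I ≈ (1.125000/3) × 2.462891 = 0.923584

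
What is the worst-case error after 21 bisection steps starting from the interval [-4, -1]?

Bisection error bound: |error| ≤ (b-a)/2^n
|error| ≤ (-1 - (-4))/2^21 = 3/2^21
|error| ≤ 0.0000014305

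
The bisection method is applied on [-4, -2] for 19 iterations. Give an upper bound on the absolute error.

Bisection error bound: |error| ≤ (b-a)/2^n
|error| ≤ (-2 - (-4))/2^19 = 2/2^19
|error| ≤ 0.0000038147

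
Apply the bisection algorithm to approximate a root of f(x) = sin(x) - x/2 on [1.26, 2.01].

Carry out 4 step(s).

f(x) = sin(x) - x/2
Initial interval: [1.26, 2.01]

Iteration 1:
  c_1 = (1.260000 + 2.010000)/2 = 1.635000
  f(c_1) = f(1.635000) = 0.180440
  f(a) × f(c) ≥ 0, new interval: [1.635000, 2.010000]
Iteration 2:
  c_2 = (1.635000 + 2.010000)/2 = 1.822500
  f(c_2) = f(1.822500) = 0.057240
  f(a) × f(c) ≥ 0, new interval: [1.822500, 2.010000]
Iteration 3:
  c_3 = (1.822500 + 2.010000)/2 = 1.916250
  f(c_3) = f(1.916250) = -0.017203
  f(a) × f(c) < 0, new interval: [1.822500, 1.916250]
Iteration 4:
  c_4 = (1.822500 + 1.916250)/2 = 1.869375
  f(c_4) = f(1.869375) = 0.021068
  f(a) × f(c) ≥ 0, new interval: [1.869375, 1.916250]

After 4 iteration(s), the approximation is c_4 = 1.869375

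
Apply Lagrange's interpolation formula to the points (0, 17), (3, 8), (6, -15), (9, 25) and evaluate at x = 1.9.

Lagrange interpolation formula:
P(x) = Σ yᵢ × Lᵢ(x)
where Lᵢ(x) = Π_{j≠i} (x - xⱼ)/(xᵢ - xⱼ)

L_0(1.9) = (1.9 - 3)/(0 - 3) × (1.9 - 6)/(0 - 6) × (1.9 - 9)/(0 - 9) = 0.197660
L_1(1.9) = (1.9 - 0)/(3 - 0) × (1.9 - 6)/(3 - 6) × (1.9 - 9)/(3 - 9) = 1.024241
L_2(1.9) = (1.9 - 0)/(6 - 0) × (1.9 - 3)/(6 - 3) × (1.9 - 9)/(6 - 9) = -0.274796
L_3(1.9) = (1.9 - 0)/(9 - 0) × (1.9 - 3)/(9 - 3) × (1.9 - 6)/(9 - 6) = 0.052895

P(1.9) = 17×L_0(1.9) + 8×L_1(1.9) + (-15)×L_2(1.9) + 25×L_3(1.9)
P(1.9) = 16.998475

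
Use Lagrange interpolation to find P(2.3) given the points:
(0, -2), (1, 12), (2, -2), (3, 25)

Lagrange interpolation formula:
P(x) = Σ yᵢ × Lᵢ(x)
where Lᵢ(x) = Π_{j≠i} (x - xⱼ)/(xᵢ - xⱼ)

L_0(2.3) = (2.3 - 1)/(0 - 1) × (2.3 - 2)/(0 - 2) × (2.3 - 3)/(0 - 3) = 0.045500
L_1(2.3) = (2.3 - 0)/(1 - 0) × (2.3 - 2)/(1 - 2) × (2.3 - 3)/(1 - 3) = -0.241500
L_2(2.3) = (2.3 - 0)/(2 - 0) × (2.3 - 1)/(2 - 1) × (2.3 - 3)/(2 - 3) = 1.046500
L_3(2.3) = (2.3 - 0)/(3 - 0) × (2.3 - 1)/(3 - 1) × (2.3 - 2)/(3 - 2) = 0.149500

P(2.3) = (-2)×L_0(2.3) + 12×L_1(2.3) + (-2)×L_2(2.3) + 25×L_3(2.3)
P(2.3) = -1.344500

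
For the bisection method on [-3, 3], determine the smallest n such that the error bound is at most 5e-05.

We need (b-a)/2^n ≤ 5e-05
(3 - (-3))/2^n ≤ 5e-05
6/2^n ≤ 5e-05
2^n ≥ 120000
n ≥ log₂(120000) = 16.87
n ≥ 17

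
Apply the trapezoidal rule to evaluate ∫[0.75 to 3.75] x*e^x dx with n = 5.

f(x) = x*e^x
a = 0.75, b = 3.75, n = 5
h = (b - a)/n = 0.600000

Trapezoidal rule: (h/2)[f(x₀) + 2f(x₁) + 2f(x₂) + ... + f(xₙ)]

x_0 = 0.7500, f(x_0) = 1.587750, coefficient = 1
x_1 = 1.3500, f(x_1) = 5.207524, coefficient = 2
x_2 = 1.9500, f(x_2) = 13.705941, coefficient = 2
x_3 = 2.5500, f(x_3) = 32.658115, coefficient = 2
x_4 = 3.1500, f(x_4) = 73.508603, coefficient = 2
x_5 = 3.7500, f(x_5) = 159.454058, coefficient = 1

I ≈ (0.600000/2) × 411.202174 = 123.360652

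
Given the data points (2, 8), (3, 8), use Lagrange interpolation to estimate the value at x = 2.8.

Lagrange interpolation formula:
P(x) = Σ yᵢ × Lᵢ(x)
where Lᵢ(x) = Π_{j≠i} (x - xⱼ)/(xᵢ - xⱼ)

L_0(2.8) = (2.8 - 3)/(2 - 3) = 0.200000
L_1(2.8) = (2.8 - 2)/(3 - 2) = 0.800000

P(2.8) = 8×L_0(2.8) + 8×L_1(2.8)
P(2.8) = 8.000000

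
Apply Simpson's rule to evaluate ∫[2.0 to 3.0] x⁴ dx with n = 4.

f(x) = x⁴
a = 2.0, b = 3.0, n = 4
h = (b - a)/n = 0.250000

Simpson's rule: (h/3)[f(x₀) + 4f(x₁) + 2f(x₂) + ... + f(xₙ)]

x_0 = 2.0000, f(x_0) = 16.000000, coefficient = 1
x_1 = 2.2500, f(x_1) = 25.628906, coefficient = 4
x_2 = 2.5000, f(x_2) = 39.062500, coefficient = 2
x_3 = 2.7500, f(x_3) = 57.191406, coefficient = 4
x_4 = 3.0000, f(x_4) = 81.000000, coefficient = 1

I ≈ (0.250000/3) × 506.406250 = 42.200521
Exact value: 42.200000
Error: 0.000521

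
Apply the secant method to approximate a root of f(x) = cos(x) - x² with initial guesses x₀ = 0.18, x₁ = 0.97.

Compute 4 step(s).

f(x) = cos(x) - x²
x₀ = 0.18, x₁ = 0.97

Secant formula: x_{n+1} = x_n - f(x_n)(x_n - x_{n-1})/(f(x_n) - f(x_{n-1}))

Iteration 1:
  f(0.180000) = 0.951444
  f(0.970000) = -0.375600
  x_2 = 0.970000 - (-0.375600)×(0.970000 - 0.180000)/(-0.375600 - 0.951444)
       = 0.746402
Iteration 2:
  f(0.970000) = -0.375600
  f(0.746402) = 0.177021
  x_3 = 0.746402 - 0.177021×(0.746402 - 0.970000)/(0.177021 - (-0.375600))
       = 0.818027
Iteration 3:
  f(0.746402) = 0.177021
  f(0.818027) = 0.014494
  x_4 = 0.818027 - 0.014494×(0.818027 - 0.746402)/(0.014494 - 0.177021)
       = 0.824415
Iteration 4:
  f(0.818027) = 0.014494
  f(0.824415) = -0.000673
  x_5 = 0.824415 - (-0.000673)×(0.824415 - 0.818027)/(-0.000673 - 0.014494)
       = 0.824131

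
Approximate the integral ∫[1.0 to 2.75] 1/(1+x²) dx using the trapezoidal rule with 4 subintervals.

f(x) = 1/(1+x²)
a = 1.0, b = 2.75, n = 4
h = (b - a)/n = 0.437500

Trapezoidal rule: (h/2)[f(x₀) + 2f(x₁) + 2f(x₂) + ... + f(xₙ)]

x_0 = 1.0000, f(x_0) = 0.500000, coefficient = 1
x_1 = 1.4375, f(x_1) = 0.326115, coefficient = 2
x_2 = 1.8750, f(x_2) = 0.221453, coefficient = 2
x_3 = 2.3125, f(x_3) = 0.157538, coefficient = 2
x_4 = 2.7500, f(x_4) = 0.116788, coefficient = 1

I ≈ (0.437500/2) × 2.027001 = 0.443406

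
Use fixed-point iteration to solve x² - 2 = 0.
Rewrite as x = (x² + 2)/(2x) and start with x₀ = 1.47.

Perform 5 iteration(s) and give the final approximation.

Equation: x² - 2 = 0
Fixed-point form: x = (x² + 2)/(2x)
x₀ = 1.47

x_1 = g(1.470000) = 1.415272
x_2 = g(1.415272) = 1.414214
x_3 = g(1.414214) = 1.414214
x_4 = g(1.414214) = 1.414214
x_5 = g(1.414214) = 1.414214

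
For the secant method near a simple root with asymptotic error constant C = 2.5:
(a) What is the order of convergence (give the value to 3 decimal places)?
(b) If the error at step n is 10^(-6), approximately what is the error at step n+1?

(a) Secant method has superlinear convergence with order φ = (1+√5)/2 ≈ 1.618.
    This means |e_{n+1}| ≈ C|e_n|^1.618.

(b) With |e_n| = 10^(-6) and C = 2.5:
    |e_{n+1}| ≈ 2.5 × (10^(-6))^1.618 = 2.5 × 10^(-9.71)

(a) ≈ 1.618 (golden ratio); (b) |e_{n+1}| ≈ 4.895e-10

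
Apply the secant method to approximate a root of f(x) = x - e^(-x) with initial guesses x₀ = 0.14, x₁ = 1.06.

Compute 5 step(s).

f(x) = x - e^(-x)
x₀ = 0.14, x₁ = 1.06

Secant formula: x_{n+1} = x_n - f(x_n)(x_n - x_{n-1})/(f(x_n) - f(x_{n-1}))

Iteration 1:
  f(0.140000) = -0.729358
  f(1.060000) = 0.713544
  x_2 = 1.060000 - 0.713544×(1.060000 - 0.140000)/(0.713544 - (-0.729358))
       = 0.605042
Iteration 2:
  f(1.060000) = 0.713544
  f(0.605042) = 0.058990
  x_3 = 0.605042 - 0.058990×(0.605042 - 1.060000)/(0.058990 - 0.713544)
       = 0.564040
Iteration 3:
  f(0.605042) = 0.058990
  f(0.564040) = -0.004866
  x_4 = 0.564040 - (-0.004866)×(0.564040 - 0.605042)/(-0.004866 - 0.058990)
       = 0.567164
Iteration 4:
  f(0.564040) = -0.004866
  f(0.567164) = 0.000033
  x_5 = 0.567164 - 0.000033×(0.567164 - 0.564040)/(0.000033 - (-0.004866))
       = 0.567143
Iteration 5:
  f(0.567164) = 0.000033
  f(0.567143) = 0.000000
  x_6 = 0.567143 - 0.000000×(0.567143 - 0.567164)/(0.000000 - 0.000033)
       = 0.567143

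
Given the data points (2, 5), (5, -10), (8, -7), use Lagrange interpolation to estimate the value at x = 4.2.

Lagrange interpolation formula:
P(x) = Σ yᵢ × Lᵢ(x)
where Lᵢ(x) = Π_{j≠i} (x - xⱼ)/(xᵢ - xⱼ)

L_0(4.2) = (4.2 - 5)/(2 - 5) × (4.2 - 8)/(2 - 8) = 0.168889
L_1(4.2) = (4.2 - 2)/(5 - 2) × (4.2 - 8)/(5 - 8) = 0.928889
L_2(4.2) = (4.2 - 2)/(8 - 2) × (4.2 - 5)/(8 - 5) = -0.097778

P(4.2) = 5×L_0(4.2) + (-10)×L_1(4.2) + (-7)×L_2(4.2)
P(4.2) = -7.760000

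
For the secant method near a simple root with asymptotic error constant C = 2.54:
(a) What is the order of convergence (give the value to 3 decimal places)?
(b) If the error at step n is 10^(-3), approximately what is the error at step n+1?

(a) Secant method has superlinear convergence with order φ = (1+√5)/2 ≈ 1.618.
    This means |e_{n+1}| ≈ C|e_n|^1.618.

(b) With |e_n| = 10^(-3) and C = 2.54:
    |e_{n+1}| ≈ 2.54 × (10^(-3))^1.618 = 2.54 × 10^(-4.85)

(a) ≈ 1.618 (golden ratio); (b) |e_{n+1}| ≈ 3.554e-05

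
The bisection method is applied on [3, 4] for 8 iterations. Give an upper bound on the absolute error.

Bisection error bound: |error| ≤ (b-a)/2^n
|error| ≤ (4 - 3)/2^8 = 1/2^8
|error| ≤ 0.0039062500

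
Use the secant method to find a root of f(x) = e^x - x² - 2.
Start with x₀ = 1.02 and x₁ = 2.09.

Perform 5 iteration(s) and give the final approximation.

f(x) = e^x - x² - 2
x₀ = 1.02, x₁ = 2.09

Secant formula: x_{n+1} = x_n - f(x_n)(x_n - x_{n-1})/(f(x_n) - f(x_{n-1}))

Iteration 1:
  f(1.020000) = -0.267205
  f(2.090000) = 1.716815
  x_2 = 2.090000 - 1.716815×(2.090000 - 1.020000)/(1.716815 - (-0.267205))
       = 1.164106
Iteration 2:
  f(2.090000) = 1.716815
  f(1.164106) = -0.152085
  x_3 = 1.164106 - (-0.152085)×(1.164106 - 2.090000)/(-0.152085 - 1.716815)
       = 1.239452
Iteration 3:
  f(1.164106) = -0.152085
  f(1.239452) = -0.082521
  x_4 = 1.239452 - (-0.082521)×(1.239452 - 1.164106)/(-0.082521 - (-0.152085))
       = 1.328832
Iteration 4:
  f(1.239452) = -0.082521
  f(1.328832) = 0.010835
  x_5 = 1.328832 - 0.010835×(1.328832 - 1.239452)/(0.010835 - (-0.082521))
       = 1.318458
Iteration 5:
  f(1.328832) = 0.010835
  f(1.318458) = -0.000678
  x_6 = 1.318458 - (-0.000678)×(1.318458 - 1.328832)/(-0.000678 - 0.010835)
       = 1.319069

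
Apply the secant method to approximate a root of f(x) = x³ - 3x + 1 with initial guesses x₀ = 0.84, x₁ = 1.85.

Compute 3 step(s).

f(x) = x³ - 3x + 1
x₀ = 0.84, x₁ = 1.85

Secant formula: x_{n+1} = x_n - f(x_n)(x_n - x_{n-1})/(f(x_n) - f(x_{n-1}))

Iteration 1:
  f(0.840000) = -0.927296
  f(1.850000) = 1.781625
  x_2 = 1.850000 - 1.781625×(1.850000 - 0.840000)/(1.781625 - (-0.927296))
       = 1.185735
Iteration 2:
  f(1.850000) = 1.781625
  f(1.185735) = -0.890100
  x_3 = 1.185735 - (-0.890100)×(1.185735 - 1.850000)/(-0.890100 - 1.781625)
       = 1.407039
Iteration 3:
  f(1.185735) = -0.890100
  f(1.407039) = -0.435520
  x_4 = 1.407039 - (-0.435520)×(1.407039 - 1.185735)/(-0.435520 - (-0.890100))
       = 1.619063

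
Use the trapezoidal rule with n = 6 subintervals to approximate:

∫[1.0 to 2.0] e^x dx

f(x) = e^x
a = 1.0, b = 2.0, n = 6
h = (b - a)/n = 0.166667

Trapezoidal rule: (h/2)[f(x₀) + 2f(x₁) + 2f(x₂) + ... + f(xₙ)]

x_0 = 1.0000, f(x_0) = 2.718282, coefficient = 1
x_1 = 1.1667, f(x_1) = 3.211271, coefficient = 2
x_2 = 1.3333, f(x_2) = 3.793668, coefficient = 2
x_3 = 1.5000, f(x_3) = 4.481689, coefficient = 2
x_4 = 1.6667, f(x_4) = 5.294490, coefficient = 2
x_5 = 1.8333, f(x_5) = 6.254701, coefficient = 2
x_6 = 2.0000, f(x_6) = 7.389056, coefficient = 1

I ≈ (0.166667/2) × 56.178975 = 4.681581
Exact value: 4.670774
Error: 0.010807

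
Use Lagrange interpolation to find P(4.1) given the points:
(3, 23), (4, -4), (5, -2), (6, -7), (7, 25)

Lagrange interpolation formula:
P(x) = Σ yᵢ × Lᵢ(x)
where Lᵢ(x) = Π_{j≠i} (x - xⱼ)/(xᵢ - xⱼ)

L_0(4.1) = (4.1 - 4)/(3 - 4) × (4.1 - 5)/(3 - 5) × (4.1 - 6)/(3 - 6) × (4.1 - 7)/(3 - 7) = -0.020662
L_1(4.1) = (4.1 - 3)/(4 - 3) × (4.1 - 5)/(4 - 5) × (4.1 - 6)/(4 - 6) × (4.1 - 7)/(4 - 7) = 0.909150
L_2(4.1) = (4.1 - 3)/(5 - 3) × (4.1 - 4)/(5 - 4) × (4.1 - 6)/(5 - 6) × (4.1 - 7)/(5 - 7) = 0.151525
L_3(4.1) = (4.1 - 3)/(6 - 3) × (4.1 - 4)/(6 - 4) × (4.1 - 5)/(6 - 5) × (4.1 - 7)/(6 - 7) = -0.047850
L_4(4.1) = (4.1 - 3)/(7 - 3) × (4.1 - 4)/(7 - 4) × (4.1 - 5)/(7 - 5) × (4.1 - 6)/(7 - 6) = 0.007837

P(4.1) = 23×L_0(4.1) + (-4)×L_1(4.1) + (-2)×L_2(4.1) + (-7)×L_3(4.1) + 25×L_4(4.1)
P(4.1) = -3.884000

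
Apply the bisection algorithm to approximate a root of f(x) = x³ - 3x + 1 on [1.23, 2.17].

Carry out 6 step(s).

f(x) = x³ - 3x + 1
Initial interval: [1.23, 2.17]

Iteration 1:
  c_1 = (1.230000 + 2.170000)/2 = 1.700000
  f(c_1) = f(1.700000) = 0.813000
  f(a) × f(c) < 0, new interval: [1.230000, 1.700000]
Iteration 2:
  c_2 = (1.230000 + 1.700000)/2 = 1.465000
  f(c_2) = f(1.465000) = -0.250780
  f(a) × f(c) ≥ 0, new interval: [1.465000, 1.700000]
Iteration 3:
  c_3 = (1.465000 + 1.700000)/2 = 1.582500
  f(c_3) = f(1.582500) = 0.215565
  f(a) × f(c) < 0, new interval: [1.465000, 1.582500]
Iteration 4:
  c_4 = (1.465000 + 1.582500)/2 = 1.523750
  f(c_4) = f(1.523750) = -0.033386
  f(a) × f(c) ≥ 0, new interval: [1.523750, 1.582500]
Iteration 5:
  c_5 = (1.523750 + 1.582500)/2 = 1.553125
  f(c_5) = f(1.553125) = 0.087069
  f(a) × f(c) < 0, new interval: [1.523750, 1.553125]
Iteration 6:
  c_6 = (1.523750 + 1.553125)/2 = 1.538438
  f(c_6) = f(1.538438) = 0.025846
  f(a) × f(c) < 0, new interval: [1.523750, 1.538438]

After 6 iteration(s), the approximation is c_6 = 1.538438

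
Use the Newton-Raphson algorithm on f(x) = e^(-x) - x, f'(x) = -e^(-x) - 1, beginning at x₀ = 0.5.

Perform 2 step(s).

f(x) = e^(-x) - x
f'(x) = -e^(-x) - 1
x₀ = 0.5

Newton-Raphson formula: x_{n+1} = x_n - f(x_n)/f'(x_n)

Iteration 1:
  f(0.500000) = 0.106531
  f'(0.500000) = -1.606531
  x_1 = 0.500000 - 0.106531/(-1.606531) = 0.566311
Iteration 2:
  f(0.566311) = 0.001305
  f'(0.566311) = -1.567616
  x_2 = 0.566311 - 0.001305/(-1.567616) = 0.567143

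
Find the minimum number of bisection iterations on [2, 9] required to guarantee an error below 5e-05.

We need (b-a)/2^n ≤ 5e-05
(9 - 2)/2^n ≤ 5e-05
7/2^n ≤ 5e-05
2^n ≥ 140000
n ≥ log₂(140000) = 17.10
n ≥ 18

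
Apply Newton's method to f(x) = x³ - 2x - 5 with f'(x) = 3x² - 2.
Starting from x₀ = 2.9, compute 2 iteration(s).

f(x) = x³ - 2x - 5
f'(x) = 3x² - 2
x₀ = 2.9

Newton-Raphson formula: x_{n+1} = x_n - f(x_n)/f'(x_n)

Iteration 1:
  f(2.900000) = 13.589000
  f'(2.900000) = 23.230000
  x_1 = 2.900000 - 13.589000/23.230000 = 2.315024
Iteration 2:
  f(2.315024) = 2.776939
  f'(2.315024) = 14.078004
  x_2 = 2.315024 - 2.776939/14.078004 = 2.117770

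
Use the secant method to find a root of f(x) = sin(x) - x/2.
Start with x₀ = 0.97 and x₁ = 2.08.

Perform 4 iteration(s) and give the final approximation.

f(x) = sin(x) - x/2
x₀ = 0.97, x₁ = 2.08

Secant formula: x_{n+1} = x_n - f(x_n)(x_n - x_{n-1})/(f(x_n) - f(x_{n-1}))

Iteration 1:
  f(0.970000) = 0.339886
  f(2.080000) = -0.166867
  x_2 = 2.080000 - (-0.166867)×(2.080000 - 0.970000)/(-0.166867 - 0.339886)
       = 1.714492
Iteration 2:
  f(2.080000) = -0.166867
  f(1.714492) = 0.132448
  x_3 = 1.714492 - 0.132448×(1.714492 - 2.080000)/(0.132448 - (-0.166867))
       = 1.876230
Iteration 3:
  f(1.714492) = 0.132448
  f(1.876230) = 0.015601
  x_4 = 1.876230 - 0.015601×(1.876230 - 1.714492)/(0.015601 - 0.132448)
       = 1.897826
Iteration 4:
  f(1.876230) = 0.015601
  f(1.897826) = -0.001912
  x_5 = 1.897826 - (-0.001912)×(1.897826 - 1.876230)/(-0.001912 - 0.015601)
       = 1.895468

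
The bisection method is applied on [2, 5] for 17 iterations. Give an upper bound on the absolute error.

Bisection error bound: |error| ≤ (b-a)/2^n
|error| ≤ (5 - 2)/2^17 = 3/2^17
|error| ≤ 0.0000228882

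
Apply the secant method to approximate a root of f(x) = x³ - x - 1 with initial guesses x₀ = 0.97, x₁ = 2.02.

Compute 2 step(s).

f(x) = x³ - x - 1
x₀ = 0.97, x₁ = 2.02

Secant formula: x_{n+1} = x_n - f(x_n)(x_n - x_{n-1})/(f(x_n) - f(x_{n-1}))

Iteration 1:
  f(0.970000) = -1.057327
  f(2.020000) = 5.222408
  x_2 = 2.020000 - 5.222408×(2.020000 - 0.970000)/(5.222408 - (-1.057327))
       = 1.146790
Iteration 2:
  f(2.020000) = 5.222408
  f(1.146790) = -0.638616
  x_3 = 1.146790 - (-0.638616)×(1.146790 - 2.020000)/(-0.638616 - 5.222408)
       = 1.241935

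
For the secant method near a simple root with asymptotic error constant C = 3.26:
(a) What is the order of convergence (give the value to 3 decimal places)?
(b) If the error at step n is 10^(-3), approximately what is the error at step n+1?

(a) Secant method has superlinear convergence with order φ = (1+√5)/2 ≈ 1.618.
    This means |e_{n+1}| ≈ C|e_n|^1.618.

(b) With |e_n| = 10^(-3) and C = 3.26:
    |e_{n+1}| ≈ 3.26 × (10^(-3))^1.618 = 3.26 × 10^(-4.85)

(a) ≈ 1.618 (golden ratio); (b) |e_{n+1}| ≈ 4.562e-05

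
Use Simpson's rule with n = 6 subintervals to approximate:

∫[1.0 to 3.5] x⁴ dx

f(x) = x⁴
a = 1.0, b = 3.5, n = 6
h = (b - a)/n = 0.416667

Simpson's rule: (h/3)[f(x₀) + 4f(x₁) + 2f(x₂) + ... + f(xₙ)]

x_0 = 1.0000, f(x_0) = 1.000000, coefficient = 1
x_1 = 1.4167, f(x_1) = 4.027826, coefficient = 4
x_2 = 1.8333, f(x_2) = 11.297068, coefficient = 2
x_3 = 2.2500, f(x_3) = 25.628906, coefficient = 4
x_4 = 2.6667, f(x_4) = 50.567901, coefficient = 2
x_5 = 3.0833, f(x_5) = 90.381993, coefficient = 4
x_6 = 3.5000, f(x_6) = 150.062500, coefficient = 1

I ≈ (0.416667/3) × 754.947338 = 104.853797
Exact value: 104.843750
Error: 0.010047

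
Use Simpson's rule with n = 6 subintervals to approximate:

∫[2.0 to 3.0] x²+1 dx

f(x) = x²+1
a = 2.0, b = 3.0, n = 6
h = (b - a)/n = 0.166667

Simpson's rule: (h/3)[f(x₀) + 4f(x₁) + 2f(x₂) + ... + f(xₙ)]

x_0 = 2.0000, f(x_0) = 5.000000, coefficient = 1
x_1 = 2.1667, f(x_1) = 5.694444, coefficient = 4
x_2 = 2.3333, f(x_2) = 6.444444, coefficient = 2
x_3 = 2.5000, f(x_3) = 7.250000, coefficient = 4
x_4 = 2.6667, f(x_4) = 8.111111, coefficient = 2
x_5 = 2.8333, f(x_5) = 9.027778, coefficient = 4
x_6 = 3.0000, f(x_6) = 10.000000, coefficient = 1

I ≈ (0.166667/3) × 132.000000 = 7.333333
Exact value: 7.333333
Error: 0.000000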